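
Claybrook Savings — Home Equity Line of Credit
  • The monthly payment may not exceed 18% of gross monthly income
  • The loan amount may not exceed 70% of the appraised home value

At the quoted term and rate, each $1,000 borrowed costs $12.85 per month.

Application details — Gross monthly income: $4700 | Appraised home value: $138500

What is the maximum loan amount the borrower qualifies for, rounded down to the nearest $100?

$65,800

Payment cap: 18% × $4,700 = $846/month.
At $12.85 per $1,000, that supports 846/12.85 × 1,000 ≈ $65,836 → $65,800.
LTV cap: 70% × $138,500 = $96,950 → $96,900.
Binding constraint: payment-to-income.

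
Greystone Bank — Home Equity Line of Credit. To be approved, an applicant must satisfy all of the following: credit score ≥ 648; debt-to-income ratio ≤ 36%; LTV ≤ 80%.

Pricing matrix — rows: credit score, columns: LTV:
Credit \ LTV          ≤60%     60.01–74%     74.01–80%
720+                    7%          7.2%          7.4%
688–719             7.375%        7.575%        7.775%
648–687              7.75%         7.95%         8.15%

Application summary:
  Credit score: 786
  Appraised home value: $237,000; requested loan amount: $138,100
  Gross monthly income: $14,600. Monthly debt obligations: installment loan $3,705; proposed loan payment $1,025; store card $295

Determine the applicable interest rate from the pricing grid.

7%

Credit score 786 ≥ 648; Total monthly debts = (3,705 + 1,025 + 295) = 5,025. DTI = 5,025/14,600 = 34.4% ≤ 36%
LTV: 138,100 ÷ 237,000 = 58.3%, within 80% cap
Credit 786 → row 720+; LTV 58.3% → column ≤60%. Grid cell → 7%.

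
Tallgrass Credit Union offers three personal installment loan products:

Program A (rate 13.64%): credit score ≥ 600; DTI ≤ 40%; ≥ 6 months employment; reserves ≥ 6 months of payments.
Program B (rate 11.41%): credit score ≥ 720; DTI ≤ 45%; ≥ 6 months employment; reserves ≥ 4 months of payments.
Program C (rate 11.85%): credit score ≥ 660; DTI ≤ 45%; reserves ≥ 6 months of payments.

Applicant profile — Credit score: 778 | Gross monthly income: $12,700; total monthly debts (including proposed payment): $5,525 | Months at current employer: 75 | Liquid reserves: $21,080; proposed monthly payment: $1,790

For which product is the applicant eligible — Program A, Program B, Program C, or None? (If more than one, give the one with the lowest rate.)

Program B

DTI = 5,525/12,700 = 43.5%.
Reserves = 21,080/1,790 = 11.8 months.
Program A: score 778 ≥ 600; DTI 43.5% > 40%; employment 75 ≥ 6 mo; reserves 11.8 ≥ 6 mo → does not qualify.
Program B: score 778 ≥ 720; DTI 43.5% ≤ 45%; employment 75 ≥ 6 mo; reserves 11.8 ≥ 4 mo → qualifies.
Program C: score 778 ≥ 660; DTI 43.5% ≤ 45%; reserves 11.8 ≥ 6 mo → qualifies.
Qualifying: Program B, Program C. Lowest rate is 11.41% → Program B.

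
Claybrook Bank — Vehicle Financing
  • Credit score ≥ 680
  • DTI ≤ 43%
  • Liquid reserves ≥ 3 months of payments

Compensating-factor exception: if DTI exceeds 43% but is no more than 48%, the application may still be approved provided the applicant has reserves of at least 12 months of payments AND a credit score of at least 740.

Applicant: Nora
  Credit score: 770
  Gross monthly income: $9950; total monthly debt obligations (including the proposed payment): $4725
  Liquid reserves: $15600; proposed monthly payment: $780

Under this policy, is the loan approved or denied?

Approved

Credit score 770 ≥ 680 (meets base)
DTI = 4,725/9,950 = 47.5% > 43% — standard DTI limit exceeded.
Liquid reserves cover 15,600/780 = 20.0 months — ≥ 3 required
DTI 47.5% is within the 43%–48% exception band; checking compensating factors.
Reserves 20.0 ≥ 12 months; credit score 770 ≥ 740.
Both override conditions satisfied; DTI exception granted.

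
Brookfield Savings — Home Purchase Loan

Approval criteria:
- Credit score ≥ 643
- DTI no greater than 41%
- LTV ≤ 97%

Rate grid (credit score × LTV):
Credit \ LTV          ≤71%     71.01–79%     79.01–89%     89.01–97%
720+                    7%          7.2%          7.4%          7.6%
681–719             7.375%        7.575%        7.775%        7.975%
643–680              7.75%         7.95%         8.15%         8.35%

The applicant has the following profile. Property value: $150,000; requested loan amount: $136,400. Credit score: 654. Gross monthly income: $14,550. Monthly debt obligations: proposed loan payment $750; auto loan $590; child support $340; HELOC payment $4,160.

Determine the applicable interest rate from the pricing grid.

Credit score 654 ≥ 643; Total monthly debts = (750 + 590 + 340 + 4,160) = 5,840. DTI: 5,840 ÷ 14,550 = 40.1%, within the 41% cap
Loan-to-value = 136,400/150,000 = 90.9% — pass (97% max)
Credit 654 → row 643–680; LTV 90.9% → column 89.01–97%. Grid cell → 8.35%.

8.35%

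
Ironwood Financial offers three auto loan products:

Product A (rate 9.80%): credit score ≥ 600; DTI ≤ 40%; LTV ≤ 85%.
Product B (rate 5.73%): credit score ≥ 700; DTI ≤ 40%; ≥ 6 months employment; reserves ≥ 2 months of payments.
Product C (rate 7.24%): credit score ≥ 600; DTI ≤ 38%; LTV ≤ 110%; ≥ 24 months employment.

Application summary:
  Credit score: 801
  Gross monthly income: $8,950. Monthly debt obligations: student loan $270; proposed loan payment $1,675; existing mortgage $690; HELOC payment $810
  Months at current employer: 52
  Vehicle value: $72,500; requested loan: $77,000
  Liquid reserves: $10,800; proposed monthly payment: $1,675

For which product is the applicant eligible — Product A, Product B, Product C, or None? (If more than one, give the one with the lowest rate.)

Product B

Total debts = (270 + 1,675 + 690 + 810) = 3,445; DTI = 3,445/8,950 = 38.5%.
LTV = 77,000/72,500 = 106.2%.
Reserves = 10,800/1,675 = 6.4 months.
Product A: score 801 ≥ 600; DTI 38.5% ≤ 40%; LTV 106.2% > 85% → does not qualify.
Product B: score 801 ≥ 700; DTI 38.5% ≤ 40%; employment 52 ≥ 6 mo; reserves 6.4 ≥ 2 mo → qualifies.
Product C: score 801 ≥ 600; DTI 38.5% > 38%; LTV 106.2% ≤ 110%; employment 52 ≥ 24 mo → does not qualify.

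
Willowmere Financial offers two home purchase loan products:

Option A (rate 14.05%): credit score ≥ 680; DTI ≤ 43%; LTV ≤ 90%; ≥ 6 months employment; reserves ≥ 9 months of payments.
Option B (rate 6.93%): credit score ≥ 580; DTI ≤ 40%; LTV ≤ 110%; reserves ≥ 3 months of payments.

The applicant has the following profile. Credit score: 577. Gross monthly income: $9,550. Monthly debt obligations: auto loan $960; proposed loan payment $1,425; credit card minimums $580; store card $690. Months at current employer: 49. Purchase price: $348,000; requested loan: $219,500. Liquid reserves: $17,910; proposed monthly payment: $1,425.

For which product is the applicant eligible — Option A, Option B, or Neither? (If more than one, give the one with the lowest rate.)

Neither

Total debts = (960 + 1,425 + 580 + 690) = 3,655; DTI = 3,655/9,550 = 38.3%.
LTV = 219,500/348,000 = 63.1%.
Reserves = 17,910/1,425 = 12.6 months.
Option A: score 577 < 680; DTI 38.3% ≤ 43%; LTV 63.1% ≤ 90%; employment 49 ≥ 6 mo; reserves 12.6 ≥ 9 mo → does not qualify.
Option B: score 577 < 580; DTI 38.3% ≤ 40%; LTV 63.1% ≤ 110%; reserves 12.6 ≥ 3 mo → does not qualify.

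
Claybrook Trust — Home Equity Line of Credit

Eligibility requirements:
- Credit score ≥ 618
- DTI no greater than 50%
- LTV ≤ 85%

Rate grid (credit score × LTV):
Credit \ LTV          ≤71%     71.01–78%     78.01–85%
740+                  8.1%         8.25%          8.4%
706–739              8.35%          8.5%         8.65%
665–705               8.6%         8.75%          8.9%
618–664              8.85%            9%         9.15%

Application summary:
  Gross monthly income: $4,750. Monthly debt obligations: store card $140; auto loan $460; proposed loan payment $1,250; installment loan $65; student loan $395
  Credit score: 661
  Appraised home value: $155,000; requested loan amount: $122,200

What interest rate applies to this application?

Credit score 661 ≥ 618; Total monthly debts = (140 + 460 + 1,250 + 65 + 395) = 2,310. DTI = 2,310/4,750 = 48.6% ≤ 50%
Loan-to-value = 122,200/155,000 = 78.8% — pass (85% max)
Row: 661 falls in 618–664. Column: 78.8% falls in 78.01–85%. Rate = 9.15%.

9.15%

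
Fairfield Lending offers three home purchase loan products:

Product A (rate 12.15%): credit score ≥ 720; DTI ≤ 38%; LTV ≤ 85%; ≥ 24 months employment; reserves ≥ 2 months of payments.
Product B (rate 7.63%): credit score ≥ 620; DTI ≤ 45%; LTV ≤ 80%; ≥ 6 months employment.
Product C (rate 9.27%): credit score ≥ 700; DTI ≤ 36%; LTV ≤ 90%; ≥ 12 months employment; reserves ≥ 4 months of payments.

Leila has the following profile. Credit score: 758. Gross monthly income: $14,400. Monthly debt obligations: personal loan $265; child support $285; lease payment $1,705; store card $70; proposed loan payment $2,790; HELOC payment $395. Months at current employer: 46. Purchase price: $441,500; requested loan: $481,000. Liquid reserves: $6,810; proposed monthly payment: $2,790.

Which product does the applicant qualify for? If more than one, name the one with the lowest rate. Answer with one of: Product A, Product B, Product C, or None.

Total debts = (265 + 285 + 1,705 + 70 + 2,790 + 395) = 5,510; DTI = 5,510/14,400 = 38.3%.
LTV = 481,000/441,500 = 108.9%.
Reserves = 6,810/2,790 = 2.4 months.
Product A: score 758 ≥ 720; DTI 38.3% > 38%; LTV 108.9% > 85%; employment 46 ≥ 24 mo; reserves 2.4 ≥ 2 mo → does not qualify.
Product B: score 758 ≥ 620; DTI 38.3% ≤ 45%; LTV 108.9% > 80%; employment 46 ≥ 6 mo → does not qualify.
Product C: score 758 ≥ 700; DTI 38.3% > 36%; LTV 108.9% > 90%; employment 46 ≥ 12 mo; reserves 2.4 < 4 mo → does not qualify.

None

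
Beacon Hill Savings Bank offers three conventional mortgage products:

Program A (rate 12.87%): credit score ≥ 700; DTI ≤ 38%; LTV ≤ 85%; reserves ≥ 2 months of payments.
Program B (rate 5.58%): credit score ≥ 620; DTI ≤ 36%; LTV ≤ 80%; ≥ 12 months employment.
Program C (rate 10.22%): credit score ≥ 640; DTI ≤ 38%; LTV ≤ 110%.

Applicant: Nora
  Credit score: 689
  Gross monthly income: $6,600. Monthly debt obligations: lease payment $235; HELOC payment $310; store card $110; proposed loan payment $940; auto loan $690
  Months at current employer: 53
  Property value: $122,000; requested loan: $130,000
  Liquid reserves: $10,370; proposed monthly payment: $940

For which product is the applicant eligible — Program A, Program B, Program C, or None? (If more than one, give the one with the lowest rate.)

Total debts = (235 + 310 + 110 + 940 + 690) = 2,285; DTI = 2,285/6,600 = 34.6%.
LTV = 130,000/122,000 = 106.6%.
Reserves = 10,370/940 = 11.0 months.
Program A: score 689 < 700; DTI 34.6% ≤ 38%; LTV 106.6% > 85%; reserves 11.0 ≥ 2 mo → does not qualify.
Program B: score 689 ≥ 620; DTI 34.6% ≤ 36%; LTV 106.6% > 80%; employment 53 ≥ 12 mo → does not qualify.
Program C: score 689 ≥ 640; DTI 34.6% ≤ 38%; LTV 106.6% ≤ 110% → qualifies.

Program C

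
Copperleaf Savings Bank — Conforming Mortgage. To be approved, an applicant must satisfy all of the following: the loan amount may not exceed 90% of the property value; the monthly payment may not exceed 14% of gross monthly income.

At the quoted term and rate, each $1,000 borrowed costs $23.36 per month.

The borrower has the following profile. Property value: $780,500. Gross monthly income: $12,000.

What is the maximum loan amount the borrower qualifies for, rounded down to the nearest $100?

Payment cap: 14% × $12,000 = $1,680/month.
At $23.36 per $1,000, that supports 1,680/23.36 × 1,000 ≈ $71,917 → $71,900.
LTV cap: 90% × $780,500 = $702,450 → $702,400.
Binding constraint: payment-to-income.

$71,900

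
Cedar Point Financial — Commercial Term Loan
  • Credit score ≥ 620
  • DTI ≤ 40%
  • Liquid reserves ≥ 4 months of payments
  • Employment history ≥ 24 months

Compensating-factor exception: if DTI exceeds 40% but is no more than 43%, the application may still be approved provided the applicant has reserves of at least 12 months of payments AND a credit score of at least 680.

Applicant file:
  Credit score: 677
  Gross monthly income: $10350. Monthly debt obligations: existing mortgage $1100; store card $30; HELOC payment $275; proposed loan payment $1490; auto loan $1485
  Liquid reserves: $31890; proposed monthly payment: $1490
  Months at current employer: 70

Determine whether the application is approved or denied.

Denied

Credit score 677 ≥ 620 (meets base)
Total debts = (1,100 + 30 + 275 + 1,490 + 1,485) = 4,380. DTI = 4,380/10,350 = 42.3% > 40% — standard DTI limit exceeded.
Reserves = 31,890/1,490 = 21.4 months ≥ 4
Employment 70 ≥ 24 months
DTI 42.3% is within the 40%–43% exception band; checking compensating factors.
Reserves 21.4 ≥ 12 months; credit score 677 < 680.
Override conditions not both satisfied; exception does not apply.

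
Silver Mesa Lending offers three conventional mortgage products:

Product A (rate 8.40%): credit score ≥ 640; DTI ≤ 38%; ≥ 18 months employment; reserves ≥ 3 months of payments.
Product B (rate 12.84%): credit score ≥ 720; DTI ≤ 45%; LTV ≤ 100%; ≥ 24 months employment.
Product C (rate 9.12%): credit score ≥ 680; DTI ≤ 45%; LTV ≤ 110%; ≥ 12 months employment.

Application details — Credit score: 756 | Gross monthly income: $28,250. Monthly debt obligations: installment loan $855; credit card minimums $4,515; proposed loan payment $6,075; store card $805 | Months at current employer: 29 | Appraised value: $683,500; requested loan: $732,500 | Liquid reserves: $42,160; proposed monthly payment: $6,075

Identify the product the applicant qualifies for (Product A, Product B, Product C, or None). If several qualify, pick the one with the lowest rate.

Product C

Total debts = (855 + 4,515 + 6,075 + 805) = 12,250; DTI = 12,250/28,250 = 43.4%.
LTV = 732,500/683,500 = 107.2%.
Reserves = 42,160/6,075 = 6.9 months.
Product A: score 756 ≥ 640; DTI 43.4% > 38%; employment 29 ≥ 18 mo; reserves 6.9 ≥ 3 mo → does not qualify.
Product B: score 756 ≥ 720; DTI 43.4% ≤ 45%; LTV 107.2% > 100%; employment 29 ≥ 24 mo → does not qualify.
Product C: score 756 ≥ 680; DTI 43.4% ≤ 45%; LTV 107.2% ≤ 110%; employment 29 ≥ 12 mo → qualifies.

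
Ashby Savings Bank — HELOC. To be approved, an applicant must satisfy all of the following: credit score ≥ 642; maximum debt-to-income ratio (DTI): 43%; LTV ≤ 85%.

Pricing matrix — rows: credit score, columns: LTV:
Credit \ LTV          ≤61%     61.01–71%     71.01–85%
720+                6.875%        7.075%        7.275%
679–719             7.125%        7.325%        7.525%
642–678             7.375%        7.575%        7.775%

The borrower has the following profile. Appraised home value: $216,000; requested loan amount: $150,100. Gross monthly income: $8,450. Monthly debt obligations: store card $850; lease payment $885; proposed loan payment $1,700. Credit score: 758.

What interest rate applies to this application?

7.075%

Credit score 758 ≥ 642; Total monthly debts = (850 + 885 + 1,700) = 3,435. DTI: 3,435 ÷ 8,450 = 40.7%, within the 43% cap
LTV = 150,100/216,000 = 69.5% ≤ 85%
Row: 758 falls in 720+. Column: 69.5% falls in 61.01–71%. Rate = 7.075%.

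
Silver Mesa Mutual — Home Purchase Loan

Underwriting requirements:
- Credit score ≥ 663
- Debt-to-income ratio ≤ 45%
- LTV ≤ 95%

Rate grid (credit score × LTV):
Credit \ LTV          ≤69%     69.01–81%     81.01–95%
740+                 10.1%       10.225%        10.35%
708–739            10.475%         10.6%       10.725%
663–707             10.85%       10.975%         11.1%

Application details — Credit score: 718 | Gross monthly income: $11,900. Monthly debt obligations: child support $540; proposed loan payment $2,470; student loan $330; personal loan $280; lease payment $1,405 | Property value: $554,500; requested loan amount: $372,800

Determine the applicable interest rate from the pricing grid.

Credit score 718 ≥ 663; Total monthly debts = (540 + 2,470 + 330 + 280 + 1,405) = 5,025. Debt-to-income = 5,025/11,900 = 42.2% — meets 45% limit
LTV: 372,800 ÷ 554,500 = 67.2%, within 95% cap
Credit 718 → row 708–739; LTV 67.2% → column ≤69%. Grid cell → 10.475%.

10.475%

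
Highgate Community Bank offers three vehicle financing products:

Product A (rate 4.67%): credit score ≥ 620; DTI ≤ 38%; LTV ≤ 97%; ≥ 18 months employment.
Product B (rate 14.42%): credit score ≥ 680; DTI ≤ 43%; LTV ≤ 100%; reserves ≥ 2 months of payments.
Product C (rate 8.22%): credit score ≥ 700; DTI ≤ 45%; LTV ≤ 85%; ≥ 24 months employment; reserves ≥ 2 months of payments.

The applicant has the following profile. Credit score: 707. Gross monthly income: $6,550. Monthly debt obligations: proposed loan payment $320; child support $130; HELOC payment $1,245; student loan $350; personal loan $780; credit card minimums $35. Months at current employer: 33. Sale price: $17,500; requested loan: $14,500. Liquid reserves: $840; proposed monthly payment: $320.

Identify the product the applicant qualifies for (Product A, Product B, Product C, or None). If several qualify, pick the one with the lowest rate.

Product C

Total debts = (320 + 130 + 1,245 + 350 + 780 + 35) = 2,860; DTI = 2,860/6,550 = 43.7%.
LTV = 14,500/17,500 = 82.9%.
Reserves = 840/320 = 2.6 months.
Product A: score 707 ≥ 620; DTI 43.7% > 38%; LTV 82.9% ≤ 97%; employment 33 ≥ 18 mo → does not qualify.
Product B: score 707 ≥ 680; DTI 43.7% > 43%; LTV 82.9% ≤ 100%; reserves 2.6 ≥ 2 mo → does not qualify.
Product C: score 707 ≥ 700; DTI 43.7% ≤ 45%; LTV 82.9% ≤ 85%; employment 33 ≥ 24 mo; reserves 2.6 ≥ 2 mo → qualifies.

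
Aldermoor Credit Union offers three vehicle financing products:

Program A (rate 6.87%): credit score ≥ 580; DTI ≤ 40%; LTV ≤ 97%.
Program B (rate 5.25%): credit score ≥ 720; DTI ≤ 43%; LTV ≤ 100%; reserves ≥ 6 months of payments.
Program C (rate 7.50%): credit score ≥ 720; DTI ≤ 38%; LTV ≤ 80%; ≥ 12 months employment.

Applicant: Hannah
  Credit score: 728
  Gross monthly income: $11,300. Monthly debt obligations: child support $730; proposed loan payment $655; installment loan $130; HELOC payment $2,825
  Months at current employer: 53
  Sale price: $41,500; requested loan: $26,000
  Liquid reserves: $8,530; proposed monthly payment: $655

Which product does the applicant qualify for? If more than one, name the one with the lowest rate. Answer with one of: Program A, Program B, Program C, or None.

Program B

Total debts = (730 + 655 + 130 + 2,825) = 4,340; DTI = 4,340/11,300 = 38.4%.
LTV = 26,000/41,500 = 62.7%.
Reserves = 8,530/655 = 13.0 months.
Program A: score 728 ≥ 580; DTI 38.4% ≤ 40%; LTV 62.7% ≤ 97% → qualifies.
Program B: score 728 ≥ 720; DTI 38.4% ≤ 43%; LTV 62.7% ≤ 100%; reserves 13.0 ≥ 6 mo → qualifies.
Program C: score 728 ≥ 720; DTI 38.4% > 38%; LTV 62.7% ≤ 80%; employment 53 ≥ 12 mo → does not qualify.
Qualifying: Program A, Program B. Lowest rate is 5.25% → Program B.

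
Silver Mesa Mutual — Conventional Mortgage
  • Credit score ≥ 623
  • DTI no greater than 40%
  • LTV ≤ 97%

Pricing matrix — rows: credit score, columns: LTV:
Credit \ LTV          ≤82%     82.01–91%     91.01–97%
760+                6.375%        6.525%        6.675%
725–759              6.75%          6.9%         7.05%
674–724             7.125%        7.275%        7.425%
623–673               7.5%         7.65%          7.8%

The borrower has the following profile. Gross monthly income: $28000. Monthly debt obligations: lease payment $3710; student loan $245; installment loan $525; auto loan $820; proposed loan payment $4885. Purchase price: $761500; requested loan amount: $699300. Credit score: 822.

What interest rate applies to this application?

6.675%

Credit score 822 ≥ 623; Total monthly debts = (3,710 + 245 + 525 + 820 + 4,885) = 10,185. DTI: 10,185 ÷ 28,000 = 36.4%, within the 40% cap
LTV = 699,300/761,500 = 91.8% ≤ 97%
Row: 822 falls in 760+. Column: 91.8% falls in 91.01–97%. Rate = 6.675%.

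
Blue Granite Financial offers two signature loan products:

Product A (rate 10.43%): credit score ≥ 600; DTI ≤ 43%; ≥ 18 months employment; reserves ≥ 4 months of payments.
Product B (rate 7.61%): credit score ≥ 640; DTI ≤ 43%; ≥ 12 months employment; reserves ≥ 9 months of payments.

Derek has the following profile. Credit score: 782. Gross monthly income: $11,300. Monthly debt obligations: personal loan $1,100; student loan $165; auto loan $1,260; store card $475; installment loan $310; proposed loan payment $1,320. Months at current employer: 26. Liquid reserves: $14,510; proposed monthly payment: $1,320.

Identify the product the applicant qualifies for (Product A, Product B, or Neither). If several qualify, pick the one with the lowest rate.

Product B

Total debts = (1,100 + 165 + 1,260 + 475 + 310 + 1,320) = 4,630; DTI = 4,630/11,300 = 41%.
Reserves = 14,510/1,320 = 11.0 months.
Product A: score 782 ≥ 600; DTI 41% ≤ 43%; employment 26 ≥ 18 mo; reserves 11.0 ≥ 4 mo → qualifies.
Product B: score 782 ≥ 640; DTI 41% ≤ 43%; employment 26 ≥ 12 mo; reserves 11.0 ≥ 9 mo → qualifies.
Qualifying: Product A, Product B. Lowest rate is 7.61% → Product B.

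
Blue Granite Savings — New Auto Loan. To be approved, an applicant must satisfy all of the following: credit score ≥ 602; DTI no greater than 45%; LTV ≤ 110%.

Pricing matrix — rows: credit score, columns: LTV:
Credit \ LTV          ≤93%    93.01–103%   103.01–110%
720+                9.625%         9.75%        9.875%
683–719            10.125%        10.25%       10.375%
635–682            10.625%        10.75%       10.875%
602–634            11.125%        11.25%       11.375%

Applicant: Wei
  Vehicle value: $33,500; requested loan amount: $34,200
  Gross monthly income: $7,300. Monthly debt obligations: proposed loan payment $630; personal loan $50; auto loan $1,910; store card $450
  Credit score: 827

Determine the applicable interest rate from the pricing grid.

Credit score 827 ≥ 602; Total monthly debts = (630 + 50 + 1,910 + 450) = 3,040. DTI = 3,040/7,300 = 41.6% ≤ 45%
LTV: 34,200 ÷ 33,500 = 102.1%, within 110% cap
Score 827 is in the 720+ band; LTV 102.1% is in the 93.01–103% band → 9.75%.

9.75%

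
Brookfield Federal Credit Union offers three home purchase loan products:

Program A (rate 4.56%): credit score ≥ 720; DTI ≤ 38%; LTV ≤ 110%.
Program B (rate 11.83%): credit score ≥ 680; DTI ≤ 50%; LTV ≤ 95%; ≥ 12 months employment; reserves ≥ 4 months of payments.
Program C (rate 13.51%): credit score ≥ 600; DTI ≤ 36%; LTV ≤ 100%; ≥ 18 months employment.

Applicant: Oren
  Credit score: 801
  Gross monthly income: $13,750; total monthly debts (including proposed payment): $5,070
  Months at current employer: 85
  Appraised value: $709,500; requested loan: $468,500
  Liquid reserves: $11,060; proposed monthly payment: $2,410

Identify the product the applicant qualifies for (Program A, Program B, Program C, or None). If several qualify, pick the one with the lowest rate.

Program A

DTI = 5,070/13,750 = 36.9%.
LTV = 468,500/709,500 = 66%.
Reserves = 11,060/2,410 = 4.6 months.
Program A: score 801 ≥ 720; DTI 36.9% ≤ 38%; LTV 66% ≤ 110% → qualifies.
Program B: score 801 ≥ 680; DTI 36.9% ≤ 50%; LTV 66% ≤ 95%; employment 85 ≥ 12 mo; reserves 4.6 ≥ 4 mo → qualifies.
Program C: score 801 ≥ 600; DTI 36.9% > 36%; LTV 66% ≤ 100%; employment 85 ≥ 18 mo → does not qualify.
Qualifying: Program A, Program B. Lowest rate is 4.56% → Program A.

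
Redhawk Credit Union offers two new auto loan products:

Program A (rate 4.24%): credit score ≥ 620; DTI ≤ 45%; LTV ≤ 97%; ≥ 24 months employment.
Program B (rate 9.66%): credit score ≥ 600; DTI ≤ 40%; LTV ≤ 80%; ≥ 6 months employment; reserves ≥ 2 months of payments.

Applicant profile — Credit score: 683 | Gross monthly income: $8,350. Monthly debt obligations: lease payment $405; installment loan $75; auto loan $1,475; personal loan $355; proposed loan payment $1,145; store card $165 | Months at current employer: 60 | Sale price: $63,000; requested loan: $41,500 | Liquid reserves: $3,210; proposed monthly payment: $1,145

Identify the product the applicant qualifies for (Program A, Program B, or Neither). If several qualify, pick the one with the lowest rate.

Program A

Total debts = (405 + 75 + 1,475 + 355 + 1,145 + 165) = 3,620; DTI = 3,620/8,350 = 43.4%.
LTV = 41,500/63,000 = 65.9%.
Reserves = 3,210/1,145 = 2.8 months.
Program A: score 683 ≥ 620; DTI 43.4% ≤ 45%; LTV 65.9% ≤ 97%; employment 60 ≥ 24 mo → qualifies.
Program B: score 683 ≥ 600; DTI 43.4% > 40%; LTV 65.9% ≤ 80%; employment 60 ≥ 6 mo; reserves 2.8 ≥ 2 mo → does not qualify.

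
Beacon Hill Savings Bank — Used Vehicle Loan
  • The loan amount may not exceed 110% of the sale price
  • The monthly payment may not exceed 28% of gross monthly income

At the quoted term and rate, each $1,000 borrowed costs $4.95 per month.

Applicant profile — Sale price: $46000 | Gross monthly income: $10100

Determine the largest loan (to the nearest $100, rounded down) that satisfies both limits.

$50,600

Payment cap: 28% × $10,100 = $2,828/month.
At $4.95 per $1,000, that supports 2,828/4.95 × 1,000 ≈ $571,313 → $571,300.
LTV cap: 110% × $46,000 = $50,600 → $50,600.
Binding constraint: loan-to-value.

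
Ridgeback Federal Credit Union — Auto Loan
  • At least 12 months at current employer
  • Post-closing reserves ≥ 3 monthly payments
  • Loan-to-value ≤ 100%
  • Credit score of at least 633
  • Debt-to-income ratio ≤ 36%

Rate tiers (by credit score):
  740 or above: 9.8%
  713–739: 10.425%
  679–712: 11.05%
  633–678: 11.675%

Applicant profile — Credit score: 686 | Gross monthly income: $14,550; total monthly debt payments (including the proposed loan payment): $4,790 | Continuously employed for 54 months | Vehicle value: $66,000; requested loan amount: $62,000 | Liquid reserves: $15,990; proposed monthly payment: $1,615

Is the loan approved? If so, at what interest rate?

Credit score 686 ≥ 633 (meets minimum)
Employment 54 ≥ 12 months
Liquid reserves cover 15,990/1,615 = 9.9 months — ≥ 3 required
DTI: 4,790 ÷ 14,550 = 32.9%, within the 36% cap
LTV: 62,000 ÷ 66,000 = 93.9%, within 100% cap
All requirements met. Score 686 falls in the 679–712 tier → 11.05%.

Approved at 11.05%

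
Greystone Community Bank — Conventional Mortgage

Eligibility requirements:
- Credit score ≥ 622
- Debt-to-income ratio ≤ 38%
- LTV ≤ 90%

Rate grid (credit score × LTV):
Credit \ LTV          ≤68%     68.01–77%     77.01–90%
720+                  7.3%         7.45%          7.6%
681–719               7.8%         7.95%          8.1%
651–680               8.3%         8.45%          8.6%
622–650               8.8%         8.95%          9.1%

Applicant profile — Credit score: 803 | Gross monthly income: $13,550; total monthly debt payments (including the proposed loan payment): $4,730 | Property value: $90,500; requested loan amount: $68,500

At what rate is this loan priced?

7.45%

Credit score 803 ≥ 622; DTI = 4,730/13,550 = 34.9% ≤ 38%
Loan-to-value = 68,500/90,500 = 75.7% — pass (90% max)
Score 803 is in the 720+ band; LTV 75.7% is in the 68.01–77% band → 7.45%.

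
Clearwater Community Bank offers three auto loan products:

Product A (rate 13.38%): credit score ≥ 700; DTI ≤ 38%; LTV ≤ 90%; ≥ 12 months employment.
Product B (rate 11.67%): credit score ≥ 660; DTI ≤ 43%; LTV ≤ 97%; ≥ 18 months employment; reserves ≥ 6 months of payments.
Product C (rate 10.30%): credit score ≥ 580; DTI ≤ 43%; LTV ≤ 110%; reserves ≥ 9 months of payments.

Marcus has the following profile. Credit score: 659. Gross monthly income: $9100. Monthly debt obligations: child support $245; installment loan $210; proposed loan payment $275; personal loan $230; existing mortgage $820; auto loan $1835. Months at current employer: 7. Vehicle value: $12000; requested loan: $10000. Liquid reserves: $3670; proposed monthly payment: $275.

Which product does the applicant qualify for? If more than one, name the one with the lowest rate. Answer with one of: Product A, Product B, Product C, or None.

Total debts = (245 + 210 + 275 + 230 + 820 + 1,835) = 3,615; DTI = 3,615/9,100 = 39.7%.
LTV = 10,000/12,000 = 83.3%.
Reserves = 3,670/275 = 13.3 months.
Product A: score 659 < 700; DTI 39.7% > 38%; LTV 83.3% ≤ 90%; employment 7 < 12 mo → does not qualify.
Product B: score 659 < 660; DTI 39.7% ≤ 43%; LTV 83.3% ≤ 97%; employment 7 < 18 mo; reserves 13.3 ≥ 6 mo → does not qualify.
Product C: score 659 ≥ 580; DTI 39.7% ≤ 43%; LTV 83.3% ≤ 110%; reserves 13.3 ≥ 9 mo → qualifies.

Product C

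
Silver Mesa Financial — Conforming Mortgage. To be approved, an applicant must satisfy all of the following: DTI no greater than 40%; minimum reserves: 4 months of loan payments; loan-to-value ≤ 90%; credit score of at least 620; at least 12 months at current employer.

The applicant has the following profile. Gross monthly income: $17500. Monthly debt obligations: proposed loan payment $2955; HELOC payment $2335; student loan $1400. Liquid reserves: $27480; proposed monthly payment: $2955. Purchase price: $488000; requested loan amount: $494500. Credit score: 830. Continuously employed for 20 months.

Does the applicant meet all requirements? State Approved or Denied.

Denied

Total monthly debts = (2,955 + 2,335 + 1,400) = 6,690. DTI = 6,690/17,500 = 38.2% ≤ 40%
Reserves: 27,480 ÷ 2,955 = 9.3 months (meets 4-month minimum)
LTV: 494,500 ÷ 488,000 = 101.3%, exceeds 90% cap
Credit score 830 ≥ 620 (meets)
Employment 20 ≥ 12 months
Fails on LTV.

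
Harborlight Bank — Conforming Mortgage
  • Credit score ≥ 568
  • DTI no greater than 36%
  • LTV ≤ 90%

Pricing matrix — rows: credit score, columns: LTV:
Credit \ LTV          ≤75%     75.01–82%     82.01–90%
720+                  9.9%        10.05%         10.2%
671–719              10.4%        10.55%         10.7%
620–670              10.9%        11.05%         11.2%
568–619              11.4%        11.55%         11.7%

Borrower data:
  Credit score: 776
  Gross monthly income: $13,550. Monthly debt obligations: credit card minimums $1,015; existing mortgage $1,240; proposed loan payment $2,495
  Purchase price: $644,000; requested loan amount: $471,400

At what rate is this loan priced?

9.9%

Credit score 776 ≥ 568; Total monthly debts = (1,015 + 1,240 + 2,495) = 4,750. DTI = 4,750/13,550 = 35.1% ≤ 36%
LTV: 471,400 ÷ 644,000 = 73.2%, within 90% cap
Score 776 is in the 720+ band; LTV 73.2% is in the ≤75% band → 9.9%.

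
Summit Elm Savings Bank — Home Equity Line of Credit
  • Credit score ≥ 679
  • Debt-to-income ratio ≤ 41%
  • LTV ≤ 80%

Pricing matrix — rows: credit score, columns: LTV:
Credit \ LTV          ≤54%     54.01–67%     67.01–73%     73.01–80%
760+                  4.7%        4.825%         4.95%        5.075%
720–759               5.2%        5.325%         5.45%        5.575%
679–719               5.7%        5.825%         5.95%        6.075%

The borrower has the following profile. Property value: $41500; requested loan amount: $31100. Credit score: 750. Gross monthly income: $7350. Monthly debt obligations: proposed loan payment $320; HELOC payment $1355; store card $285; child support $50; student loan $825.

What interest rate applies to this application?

Credit score 750 ≥ 679; Total monthly debts = (320 + 1,355 + 285 + 50 + 825) = 2,835. Debt-to-income = 2,835/7,350 = 38.6% — meets 41% limit
Loan-to-value = 31,100/41,500 = 74.9% — pass (80% max)
Credit 750 → row 720–759; LTV 74.9% → column 73.01–80%. Grid cell → 5.575%.

5.575%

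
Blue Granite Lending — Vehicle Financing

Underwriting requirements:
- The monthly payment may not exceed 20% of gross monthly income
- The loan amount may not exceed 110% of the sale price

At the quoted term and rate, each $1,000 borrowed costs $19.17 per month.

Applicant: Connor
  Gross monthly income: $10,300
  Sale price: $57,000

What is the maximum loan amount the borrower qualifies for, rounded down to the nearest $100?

Payment cap: 20% × $10,300 = $2,060/month.
At $19.17 per $1,000, that supports 2,060/19.17 × 1,000 ≈ $107,459 → $107,400.
LTV cap: 110% × $57,000 = $62,700 → $62,700.
Binding constraint: loan-to-value.

$62,700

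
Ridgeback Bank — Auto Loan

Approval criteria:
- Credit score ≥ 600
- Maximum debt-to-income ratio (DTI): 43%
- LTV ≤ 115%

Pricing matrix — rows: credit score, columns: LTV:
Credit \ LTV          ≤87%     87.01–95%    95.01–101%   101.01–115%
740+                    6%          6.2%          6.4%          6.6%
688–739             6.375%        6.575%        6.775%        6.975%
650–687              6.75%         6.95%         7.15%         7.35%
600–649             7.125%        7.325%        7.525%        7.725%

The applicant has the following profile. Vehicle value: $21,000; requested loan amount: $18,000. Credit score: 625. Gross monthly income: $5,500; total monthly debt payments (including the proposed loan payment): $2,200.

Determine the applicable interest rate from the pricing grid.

Credit score 625 ≥ 600; DTI = 2,200/5,500 = 40% ≤ 43%
Loan-to-value = 18,000/21,000 = 85.7% — pass (115% max)
Credit 625 → row 600–649; LTV 85.7% → column ≤87%. Grid cell → 7.125%.

7.125%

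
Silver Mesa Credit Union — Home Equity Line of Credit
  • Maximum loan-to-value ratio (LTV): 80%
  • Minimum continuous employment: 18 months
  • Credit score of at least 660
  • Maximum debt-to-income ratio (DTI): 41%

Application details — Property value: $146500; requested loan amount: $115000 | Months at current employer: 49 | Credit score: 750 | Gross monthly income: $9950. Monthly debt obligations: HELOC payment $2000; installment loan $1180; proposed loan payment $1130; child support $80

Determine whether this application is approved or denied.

Loan-to-value = 115,000/146,500 = 78.5% — pass (80% max)
Employment 49 ≥ 18 months
Credit score 750 ≥ 660 (meets)
Total monthly debts = (2,000 + 1,180 + 1,130 + 80) = 4,390. DTI = 4,390/9,950 = 44.1% > 41%
Fails on DTI.

Denied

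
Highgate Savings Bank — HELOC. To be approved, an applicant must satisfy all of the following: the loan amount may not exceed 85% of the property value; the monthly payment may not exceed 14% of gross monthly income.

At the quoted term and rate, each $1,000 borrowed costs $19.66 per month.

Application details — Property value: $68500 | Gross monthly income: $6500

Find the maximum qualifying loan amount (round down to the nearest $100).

$46,200

Payment cap: 14% × $6,500 = $910/month.
At $19.66 per $1,000, that supports 910/19.66 × 1,000 ≈ $46,286 → $46,200.
LTV cap: 85% × $68,500 = $58,225 → $58,200.
Binding constraint: payment-to-income.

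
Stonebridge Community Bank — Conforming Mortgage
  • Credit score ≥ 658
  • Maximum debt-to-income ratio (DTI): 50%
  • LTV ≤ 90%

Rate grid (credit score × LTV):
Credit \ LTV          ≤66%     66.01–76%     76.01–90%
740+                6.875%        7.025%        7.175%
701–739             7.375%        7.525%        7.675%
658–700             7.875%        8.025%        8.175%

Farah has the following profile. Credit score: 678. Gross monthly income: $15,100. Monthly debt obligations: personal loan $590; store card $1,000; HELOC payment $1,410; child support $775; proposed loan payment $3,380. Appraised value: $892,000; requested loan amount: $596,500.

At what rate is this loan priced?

8.025%

Credit score 678 ≥ 658; Total monthly debts = (590 + 1,000 + 1,410 + 775 + 3,380) = 7,155. Debt-to-income = 7,155/15,100 = 47.4% — meets 50% limit
Loan-to-value = 596,500/892,000 = 66.9% — pass (90% max)
Row: 678 falls in 658–700. Column: 66.9% falls in 66.01–76%. Rate = 8.025%.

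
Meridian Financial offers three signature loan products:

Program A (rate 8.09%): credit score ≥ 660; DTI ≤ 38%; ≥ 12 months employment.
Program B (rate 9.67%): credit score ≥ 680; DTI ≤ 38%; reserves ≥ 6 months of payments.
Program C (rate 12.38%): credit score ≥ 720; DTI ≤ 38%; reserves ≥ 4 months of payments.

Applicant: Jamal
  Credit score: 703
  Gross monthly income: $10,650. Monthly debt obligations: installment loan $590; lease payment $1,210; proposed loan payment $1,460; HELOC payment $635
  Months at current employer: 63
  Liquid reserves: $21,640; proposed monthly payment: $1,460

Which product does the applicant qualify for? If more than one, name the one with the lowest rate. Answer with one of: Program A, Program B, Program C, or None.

Total debts = (590 + 1,210 + 1,460 + 635) = 3,895; DTI = 3,895/10,650 = 36.6%.
Reserves = 21,640/1,460 = 14.8 months.
Program A: score 703 ≥ 660; DTI 36.6% ≤ 38%; employment 63 ≥ 12 mo → qualifies.
Program B: score 703 ≥ 680; DTI 36.6% ≤ 38%; reserves 14.8 ≥ 6 mo → qualifies.
Program C: score 703 < 720; DTI 36.6% ≤ 38%; reserves 14.8 ≥ 4 mo → does not qualify.
Qualifying: Program A, Program B. Lowest rate is 8.09% → Program A.

Program A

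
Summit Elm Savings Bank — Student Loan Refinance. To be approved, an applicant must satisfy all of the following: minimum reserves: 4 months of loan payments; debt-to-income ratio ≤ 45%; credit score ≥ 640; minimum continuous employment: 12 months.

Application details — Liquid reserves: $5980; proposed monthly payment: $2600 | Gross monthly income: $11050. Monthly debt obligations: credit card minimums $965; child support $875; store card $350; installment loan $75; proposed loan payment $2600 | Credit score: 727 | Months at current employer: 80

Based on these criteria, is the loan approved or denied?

Reserves = 5,980/2,600 = 2.3 months < 4
Total monthly debts = (965 + 875 + 350 + 75 + 2,600) = 4,865. Debt-to-income = 4,865/11,050 = 44% — meets 45% limit
Credit score 727 ≥ 640 (meets)
Employment 80 ≥ 12 months
Fails on reserves.

Denied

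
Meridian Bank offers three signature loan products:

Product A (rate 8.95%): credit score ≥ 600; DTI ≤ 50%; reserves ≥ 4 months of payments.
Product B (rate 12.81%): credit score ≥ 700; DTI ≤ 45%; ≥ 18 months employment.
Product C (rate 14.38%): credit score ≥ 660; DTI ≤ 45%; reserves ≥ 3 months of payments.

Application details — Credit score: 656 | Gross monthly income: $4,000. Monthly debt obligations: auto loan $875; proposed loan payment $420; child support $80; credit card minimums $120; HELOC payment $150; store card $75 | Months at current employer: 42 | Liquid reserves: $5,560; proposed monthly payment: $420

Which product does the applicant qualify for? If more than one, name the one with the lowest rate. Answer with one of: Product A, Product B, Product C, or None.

Product A

Total debts = (875 + 420 + 80 + 120 + 150 + 75) = 1,720; DTI = 1,720/4,000 = 43%.
Reserves = 5,560/420 = 13.2 months.
Product A: score 656 ≥ 600; DTI 43% ≤ 50%; reserves 13.2 ≥ 4 mo → qualifies.
Product B: score 656 < 700; DTI 43% ≤ 45%; employment 42 ≥ 18 mo → does not qualify.
Product C: score 656 < 660; DTI 43% ≤ 45%; reserves 13.2 ≥ 3 mo → does not qualify.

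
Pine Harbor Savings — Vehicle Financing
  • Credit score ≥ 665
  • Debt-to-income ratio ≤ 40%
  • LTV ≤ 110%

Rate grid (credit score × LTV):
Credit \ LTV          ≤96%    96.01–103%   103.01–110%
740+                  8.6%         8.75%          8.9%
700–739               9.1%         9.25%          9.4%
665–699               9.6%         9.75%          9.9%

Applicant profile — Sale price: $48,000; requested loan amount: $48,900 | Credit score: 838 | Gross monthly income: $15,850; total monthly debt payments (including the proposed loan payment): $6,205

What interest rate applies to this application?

Credit score 838 ≥ 665; DTI = 6,205/15,850 = 39.1% ≤ 40%
LTV: 48,900 ÷ 48,000 = 101.9%, within 110% cap
Score 838 is in the 740+ band; LTV 101.9% is in the 96.01–103% band → 8.75%.

8.75%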